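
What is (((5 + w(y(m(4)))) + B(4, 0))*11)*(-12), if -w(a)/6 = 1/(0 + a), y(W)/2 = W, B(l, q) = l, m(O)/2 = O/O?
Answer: -990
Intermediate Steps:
m(O) = 2 (m(O) = 2*(O/O) = 2*1 = 2)
y(W) = 2*W
w(a) = -6/a (w(a) = -6/(0 + a) = -6/a)
(((5 + w(y(m(4)))) + B(4, 0))*11)*(-12) = (((5 - 6/(2*2)) + 4)*11)*(-12) = (((5 - 6/4) + 4)*11)*(-12) = (((5 - 6*¼) + 4)*11)*(-12) = (((5 - 3/2) + 4)*11)*(-12) = ((7/2 + 4)*11)*(-12) = ((15/2)*11)*(-12) = (165/2)*(-12) = -990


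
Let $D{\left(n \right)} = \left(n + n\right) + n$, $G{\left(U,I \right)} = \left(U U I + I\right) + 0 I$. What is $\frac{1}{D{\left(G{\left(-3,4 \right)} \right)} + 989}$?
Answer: $\frac{1}{1109} \approx 0.00090171$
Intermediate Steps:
$G{\left(U,I \right)} = I + I U^{2}$ ($G{\left(U,I \right)} = \left(U^{2} I + I\right) + 0 = \left(I U^{2} + I\right) + 0 = \left(I + I U^{2}\right) + 0 = I + I U^{2}$)
$D{\left(n \right)} = 3 n$ ($D{\left(n \right)} = 2 n + n = 3 n$)
$\frac{1}{D{\left(G{\left(-3,4 \right)} \right)} + 989} = \frac{1}{3 \cdot 4 \left(1 + \left(-3\right)^{2}\right) + 989} = \frac{1}{3 \cdot 4 \left(1 + 9\right) + 989} = \frac{1}{3 \cdot 4 \cdot 10 + 989} = \frac{1}{3 \cdot 40 + 989} = \frac{1}{120 + 989} = \frac{1}{1109}$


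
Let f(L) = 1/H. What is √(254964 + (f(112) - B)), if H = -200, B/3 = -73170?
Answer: √189789598/20 ≈ 688.82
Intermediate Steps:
B = -219510 (B = 3*(-73170) = -219510)
f(L) = -1/200 (f(L) = 1/(-200) = -1/200)
√(254964 + (f(112) - B)) = √(254964 + (-1/200 - 1*(-219510))) = √(254964 + (-1/200 + 219510)) = √(254964 + 43901999/200) = √(94894799/200) = √189789598/20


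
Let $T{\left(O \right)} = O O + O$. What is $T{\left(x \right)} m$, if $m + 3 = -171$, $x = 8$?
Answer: $-12528$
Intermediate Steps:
$m = -174$ ($m = -3 - 171 = -174$)
$T{\left(O \right)} = O + O^{2}$ ($T{\left(O \right)} = O^{2} + O = O + O^{2}$)
$T{\left(x \right)} m = 8 \left(1 + 8\right) \left(-174\right) = 8 \cdot 9 \left(-174\right) = 72 \left(-174\right) = -12528$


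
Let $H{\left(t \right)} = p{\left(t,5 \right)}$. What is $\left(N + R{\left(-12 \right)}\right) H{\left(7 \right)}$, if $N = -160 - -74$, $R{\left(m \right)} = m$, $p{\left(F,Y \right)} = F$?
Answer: $-686$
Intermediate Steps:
$N = -86$ ($N = -160 + 74 = -86$)
$H{\left(t \right)} = t$
$\left(N + R{\left(-12 \right)}\right) H{\left(7 \right)} = \left(-86 - 12\right) 7 = \left(-98\right) 7 = -686$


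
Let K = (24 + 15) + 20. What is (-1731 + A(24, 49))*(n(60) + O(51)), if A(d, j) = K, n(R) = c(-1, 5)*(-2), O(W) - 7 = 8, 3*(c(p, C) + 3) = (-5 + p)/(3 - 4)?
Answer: -28424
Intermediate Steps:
c(p, C) = -4/3 - p/3 (c(p, C) = -3 + ((-5 + p)/(3 - 4))/3 = -3 + ((-5 + p)/(-1))/3 = -3 + ((-5 + p)*(-1))/3 = -3 + (5 - p)/3 = -3 + (5/3 - p/3) = -4/3 - p/3)
O(W) = 15 (O(W) = 7 + 8 = 15)
n(R) = 2 (n(R) = (-4/3 - ⅓*(-1))*(-2) = (-4/3 + ⅓)*(-2) = -1*(-2) = 2)
K = 59 (K = 39 + 20 = 59)
A(d, j) = 59
(-1731 + A(24, 49))*(n(60) + O(51)) = (-1731 + 59)*(2 + 15) = -1672*17 = -28424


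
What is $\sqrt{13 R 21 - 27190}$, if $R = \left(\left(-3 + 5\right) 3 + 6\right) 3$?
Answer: $i \sqrt{17362} \approx 131.76 i$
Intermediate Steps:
$R = 36$ ($R = \left(2 \cdot 3 + 6\right) 3 = \left(6 + 6\right) 3 = 12 \cdot 3 = 36$)
$\sqrt{13 R 21 - 27190} = \sqrt{13 \cdot 36 \cdot 21 - 27190} = \sqrt{468 \cdot 21 - 27190} = \sqrt{9828 - 27190} = \sqrt{-17362} = i \sqrt{17362}$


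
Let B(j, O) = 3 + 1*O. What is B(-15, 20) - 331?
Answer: -308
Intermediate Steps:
B(j, O) = 3 + O
B(-15, 20) - 331 = (3 + 20) - 331 = 23 - 331 = -308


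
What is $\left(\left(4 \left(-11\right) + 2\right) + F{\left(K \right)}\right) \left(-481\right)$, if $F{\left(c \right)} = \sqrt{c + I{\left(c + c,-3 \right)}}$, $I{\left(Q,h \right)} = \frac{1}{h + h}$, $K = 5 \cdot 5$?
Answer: $20202 - \frac{481 \sqrt{894}}{6} \approx 17805.0$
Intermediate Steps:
$K = 25$
$I{\left(Q,h \right)} = \frac{1}{2 h}$
$F{\left(c \right)} = \sqrt{- \frac{1}{6} + c}$ ($F{\left(c \right)} = \sqrt{c + \frac{1}{2 \left(-3\right)}} = \sqrt{c + \frac{1}{2} \left(- \frac{1}{3}\right)} = \sqrt{c - \frac{1}{6}} = \sqrt{- \frac{1}{6} + c}$)
$\left(\left(4 \left(-11\right) + 2\right) + F{\left(K \right)}\right) \left(-481\right) = \left(\left(4 \left(-11\right) + 2\right) + \frac{\sqrt{-6 + 36 \cdot 25}}{6}\right) \left(-481\right) = \left(\left(-44 + 2\right) + \frac{\sqrt{-6 + 900}}{6}\right) \left(-481\right) = \left(-42 + \frac{\sqrt{894}}{6}\right) \left(-481\right) = 20202 - \frac{481 \sqrt{894}}{6}$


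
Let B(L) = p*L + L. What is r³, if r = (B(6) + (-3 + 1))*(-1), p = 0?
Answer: -64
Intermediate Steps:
B(L) = L (B(L) = 0*L + L = 0 + L = L)
r = -4 (r = (6 + (-3 + 1))*(-1) = (6 - 2)*(-1) = 4*(-1) = -4)
r³ = (-4)³ = -64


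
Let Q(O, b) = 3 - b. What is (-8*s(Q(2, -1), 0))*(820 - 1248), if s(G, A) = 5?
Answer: 17120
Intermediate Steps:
(-8*s(Q(2, -1), 0))*(820 - 1248) = (-8*5)*(820 - 1248) = -40*(-428) = 17120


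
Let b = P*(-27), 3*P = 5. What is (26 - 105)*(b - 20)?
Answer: 5135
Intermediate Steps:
P = 5/3 (P = (⅓)*5 = 5/3 ≈ 1.6667)
b = -45 (b = (5/3)*(-27) = -45)
(26 - 105)*(b - 20) = (26 - 105)*(-45 - 20) = -79*(-65) = 5135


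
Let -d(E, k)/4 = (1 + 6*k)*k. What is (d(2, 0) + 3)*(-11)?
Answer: -33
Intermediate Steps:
d(E, k) = -4*k*(1 + 6*k) (d(E, k) = -4*(1 + 6*k)*k = -4*k*(1 + 6*k))
(d(2, 0) + 3)*(-11) = (-4*0*(1 + 6*0) + 3)*(-11) = (-4*0*(1 + 0) + 3)*(-11) = (-4*0*1 + 3)*(-11) = (0 + 3)*(-11) = 3*(-11) = -33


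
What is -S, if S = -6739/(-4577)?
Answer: -293/199 ≈ -1.4724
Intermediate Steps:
S = 293/199 (S = -6739*(-1/4577) = 293/199 ≈ 1.4724)
-S = -1*293/199 = -293/199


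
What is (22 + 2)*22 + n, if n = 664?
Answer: 1192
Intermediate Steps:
(22 + 2)*22 + n = (22 + 2)*22 + 664 = 24*22 + 664 = 528 + 664 = 1192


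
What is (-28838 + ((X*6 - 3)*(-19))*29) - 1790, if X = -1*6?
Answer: -9139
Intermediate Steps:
X = -6
(-28838 + ((X*6 - 3)*(-19))*29) - 1790 = (-28838 + ((-6*6 - 3)*(-19))*29) - 1790 = (-28838 + ((-36 - 3)*(-19))*29) - 1790 = (-28838 - 39*(-19)*29) - 1790 = (-28838 + 741*29) - 1790 = (-28838 + 21489) - 1790 = -7349 - 1790 = -9139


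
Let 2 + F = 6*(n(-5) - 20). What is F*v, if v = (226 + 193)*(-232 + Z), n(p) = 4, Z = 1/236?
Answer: 1124092781/118 ≈ 9.5262e+6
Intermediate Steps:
Z = 1/236 ≈ 0.0042373
F = -98 (F = -2 + 6*(4 - 20) = -2 + 6*(-16) = -2 - 96 = -98)
v = -22940669/236 (v = (226 + 193)*(-232 + 1/236) = 419*(-54751/236) = -22940669/236 ≈ -97206.)
F*v = -98*(-22940669/236) = 1124092781/118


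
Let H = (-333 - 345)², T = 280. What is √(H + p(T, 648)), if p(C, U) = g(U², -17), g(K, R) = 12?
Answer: 4*√28731 ≈ 678.01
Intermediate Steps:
p(C, U) = 12
H = 459684 (H = (-678)² = 459684)
√(H + p(T, 648)) = √(459684 + 12) = √459696 = 4*√28731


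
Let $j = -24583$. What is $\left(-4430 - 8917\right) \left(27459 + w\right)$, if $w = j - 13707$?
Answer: $144561357$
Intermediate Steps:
$w = -38290$ ($w = -24583 - 13707 = -38290$)
$\left(-4430 - 8917\right) \left(27459 + w\right) = \left(-4430 - 8917\right) \left(27459 - 38290\right) = \left(-13347\right) \left(-10831\right) = 144561357$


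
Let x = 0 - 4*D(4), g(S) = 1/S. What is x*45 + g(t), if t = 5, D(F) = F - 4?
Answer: 1/5 ≈ 0.20000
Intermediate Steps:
D(F) = -4 + F
x = 0 (x = 0 - 4*(-4 + 4) = 0 - 4*0 = 0 + 0 = 0)
x*45 + g(t) = 0*45 + 1/5 = 0 + 1/5 = 1/5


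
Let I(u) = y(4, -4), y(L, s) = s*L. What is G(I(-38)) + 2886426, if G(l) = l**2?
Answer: 2886682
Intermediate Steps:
y(L, s) = L*s
I(u) = -16 (I(u) = 4*(-4) = -16)
G(I(-38)) + 2886426 = (-16)**2 + 2886426 = 256 + 2886426 = 2886682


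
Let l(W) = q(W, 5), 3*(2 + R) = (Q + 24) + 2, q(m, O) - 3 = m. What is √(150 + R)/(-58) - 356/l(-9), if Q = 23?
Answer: 178/3 - √1479/174 ≈ 59.112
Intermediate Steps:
q(m, O) = 3 + m
R = 43/3 (R = -2 + ((23 + 24) + 2)/3 = -2 + (47 + 2)/3 = -2 + (⅓)*49 = -2 + 49/3 = 43/3 ≈ 14.333)
l(W) = 3 + W
√(150 + R)/(-58) - 356/l(-9) = √(150 + 43/3)/(-58) - 356/(3 - 9) = √(493/3)*(-1/58) - 356/(-6) = (√1479/3)*(-1/58) - 356*(-⅙) = -√1479/174 + 178/3 = 178/3 - √1479/174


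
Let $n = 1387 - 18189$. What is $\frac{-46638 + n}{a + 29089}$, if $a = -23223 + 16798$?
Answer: $- \frac{7930}{2833} \approx -2.7992$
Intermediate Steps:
$a = -6425$
$n = -16802$ ($n = 1387 - 18189 = -16802$)
$\frac{-46638 + n}{a + 29089} = \frac{-46638 - 16802}{-6425 + 29089} = - \frac{63440}{22664} = \left(-63440\right) \frac{1}{22664} = - \frac{7930}{2833}$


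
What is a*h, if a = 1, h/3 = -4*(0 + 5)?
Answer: -60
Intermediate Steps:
h = -60 (h = 3*(-4*(0 + 5)) = 3*(-4*5) = 3*(-20) = -60)
a*h = 1*(-60) = -60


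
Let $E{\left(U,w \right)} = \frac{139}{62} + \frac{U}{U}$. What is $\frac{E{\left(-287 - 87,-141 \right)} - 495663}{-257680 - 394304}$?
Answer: $\frac{10243635}{13474336} \approx 0.76023$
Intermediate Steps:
$E{\left(U,w \right)} = \frac{201}{62}$ ($E{\left(U,w \right)} = 139 \cdot \frac{1}{62} + 1 = \frac{139}{62} + 1 = \frac{201}{62}$)
$\frac{E{\left(-287 - 87,-141 \right)} - 495663}{-257680 - 394304} = \frac{\frac{201}{62} - 495663}{-257680 - 394304} = - \frac{30730905}{62 \left(-651984\right)} = \left(- \frac{30730905}{62}\right) \left(- \frac{1}{651984}\right) = \frac{10243635}{13474336}$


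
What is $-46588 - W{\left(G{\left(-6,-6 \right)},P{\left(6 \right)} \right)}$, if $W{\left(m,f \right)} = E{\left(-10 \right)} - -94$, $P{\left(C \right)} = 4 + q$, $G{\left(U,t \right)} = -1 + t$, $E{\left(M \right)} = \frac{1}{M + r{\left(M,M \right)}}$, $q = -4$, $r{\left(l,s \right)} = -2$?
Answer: $- \frac{560183}{12} \approx -46682.0$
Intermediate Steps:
$E{\left(M \right)} = \frac{1}{-2 + M}$ ($E{\left(M \right)} = \frac{1}{M - 2} = \frac{1}{-2 + M}$)
$P{\left(C \right)} = 0$ ($P{\left(C \right)} = 4 - 4 = 0$)
$W{\left(m,f \right)} = \frac{1127}{12}$ ($W{\left(m,f \right)} = \frac{1}{-2 - 10} - -94 = \frac{1}{-12} + 94 = - \frac{1}{12} + 94 = \frac{1127}{12}$)
$-46588 - W{\left(G{\left(-6,-6 \right)},P{\left(6 \right)} \right)} = -46588 - \frac{1127}{12} = - \frac{560183}{12}$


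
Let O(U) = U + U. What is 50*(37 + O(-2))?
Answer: 1650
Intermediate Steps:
O(U) = 2*U
50*(37 + O(-2)) = 50*(37 + 2*(-2)) = 50*(37 - 4) = 50*33 = 1650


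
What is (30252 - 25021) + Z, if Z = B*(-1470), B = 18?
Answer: -21229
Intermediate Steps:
Z = -26460 (Z = 18*(-1470) = -26460)
(30252 - 25021) + Z = (30252 - 25021) - 26460 = 5231 - 26460 = -21229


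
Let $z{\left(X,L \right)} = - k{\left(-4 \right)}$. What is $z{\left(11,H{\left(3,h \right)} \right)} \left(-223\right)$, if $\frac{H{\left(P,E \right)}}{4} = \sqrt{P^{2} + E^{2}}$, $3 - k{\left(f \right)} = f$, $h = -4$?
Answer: $1561$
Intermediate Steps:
$k{\left(f \right)} = 3 - f$
$H{\left(P,E \right)} = 4 \sqrt{E^{2} + P^{2}}$ ($H{\left(P,E \right)} = 4 \sqrt{P^{2} + E^{2}} = 4 \sqrt{E^{2} + P^{2}}$)
$z{\left(X,L \right)} = -7$ ($z{\left(X,L \right)} = - (3 - -4) = - (3 + 4) = \left(-1\right) 7 = -7$)
$z{\left(11,H{\left(3,h \right)} \right)} \left(-223\right) = \left(-7\right) \left(-223\right) = 1561$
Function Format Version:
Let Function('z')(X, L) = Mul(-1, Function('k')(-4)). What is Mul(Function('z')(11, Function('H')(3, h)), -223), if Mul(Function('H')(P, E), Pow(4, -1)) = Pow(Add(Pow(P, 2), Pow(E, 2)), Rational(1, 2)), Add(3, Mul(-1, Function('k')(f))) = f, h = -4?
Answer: 1561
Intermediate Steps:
Function('k')(f) = Add(3, Mul(-1, f))
Function('H')(P, E) = Mul(4, Pow(Add(Pow(E, 2), Pow(P, 2)), Rational(1, 2))) (Function('H')(P, E) = Mul(4, Pow(Add(Pow(P, 2), Pow(E, 2)), Rational(1, 2))) = Mul(4, Pow(Add(Pow(E, 2), Pow(P, 2)), Rational(1, 2))))
Function('z')(X, L) = -7 (Function('z')(X, L) = Mul(-1, Add(3, Mul(-1, -4))) = Mul(-1, Add(3, 4)) = Mul(-1, 7) = -7)
Mul(Function('z')(11, Function('H')(3, h)), -223) = Mul(-7, -223) = 1561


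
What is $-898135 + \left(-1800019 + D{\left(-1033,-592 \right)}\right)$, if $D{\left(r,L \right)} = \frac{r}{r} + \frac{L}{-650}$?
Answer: $- \frac{876899429}{325} \approx -2.6982 \cdot 10^{6}$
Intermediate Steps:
$D{\left(r,L \right)} = 1 - \frac{L}{650}$ ($D{\left(r,L \right)} = 1 + L \left(- \frac{1}{650}\right) = 1 - \frac{L}{650}$)
$-898135 + \left(-1800019 + D{\left(-1033,-592 \right)}\right) = -898135 + \left(-1800019 + \left(1 - - \frac{296}{325}\right)\right) = -898135 + \left(-1800019 + \left(1 + \frac{296}{325}\right)\right) = -898135 + \left(-1800019 + \frac{621}{325}\right) = -898135 - \frac{585005554}{325} = - \frac{876899429}{325}$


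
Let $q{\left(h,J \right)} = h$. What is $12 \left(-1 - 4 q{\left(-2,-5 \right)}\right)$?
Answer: $84$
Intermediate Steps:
$12 \left(-1 - 4 q{\left(-2,-5 \right)}\right) = 12 \left(-1 - -8\right) = 12 \left(-1 + 8\right) = 12 \cdot 7 = 84$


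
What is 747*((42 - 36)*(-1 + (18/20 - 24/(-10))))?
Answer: 51543/5 ≈ 10309.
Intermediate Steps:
747*((42 - 36)*(-1 + (18/20 - 24/(-10)))) = 747*(6*(-1 + (18*(1/20) - 24*(-1/10)))) = 747*(6*(-1 + (9/10 + 12/5))) = 747*(6*(-1 + 33/10)) = 747*(6*(23/10)) = 747*(69/5) = 51543/5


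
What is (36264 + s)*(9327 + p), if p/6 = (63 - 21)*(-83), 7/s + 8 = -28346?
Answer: -11916151084461/28354 ≈ -4.2026e+8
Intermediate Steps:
s = -7/28354 (s = 7/(-8 - 28346) = 7/(-28354) = 7*(-1/28354) = -7/28354 ≈ -0.00024688)
p = -20916 (p = 6*((63 - 21)*(-83)) = 6*(42*(-83)) = 6*(-3486) = -20916)
(36264 + s)*(9327 + p) = (36264 - 7/28354)*(9327 - 20916) = (1028229449/28354)*(-11589) = -11916151084461/28354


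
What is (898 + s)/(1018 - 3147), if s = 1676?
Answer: -2574/2129 ≈ -1.2090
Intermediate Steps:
(898 + s)/(1018 - 3147) = (898 + 1676)/(1018 - 3147) = 2574/(-2129) = 2574*(-1/2129) = -2574/2129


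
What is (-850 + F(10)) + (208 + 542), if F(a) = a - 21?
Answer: -111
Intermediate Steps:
F(a) = -21 + a
(-850 + F(10)) + (208 + 542) = (-850 + (-21 + 10)) + (208 + 542) = (-850 - 11) + 750 = -861 + 750 = -111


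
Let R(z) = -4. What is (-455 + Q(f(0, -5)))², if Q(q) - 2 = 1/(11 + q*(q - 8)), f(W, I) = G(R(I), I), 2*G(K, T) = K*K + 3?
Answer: 2092971001/10201 ≈ 2.0517e+5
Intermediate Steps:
G(K, T) = 3/2 + K²/2 (G(K, T) = (K*K + 3)/2 = (K² + 3)/2 = (3 + K²)/2 = 3/2 + K²/2)
f(W, I) = 19/2 (f(W, I) = 3/2 + (½)*(-4)² = 3/2 + (½)*16 = 3/2 + 8 = 19/2)
Q(q) = 2 + 1/(11 + q*(-8 + q)) (Q(q) = 2 + 1/(11 + q*(q - 8)) = 2 + 1/(11 + q*(-8 + q)))
(-455 + Q(f(0, -5)))² = (-455 + (23 - 16*19/2 + 2*(19/2)²)/(11 + (19/2)² - 8*19/2))² = (-455 + (23 - 152 + 2*(361/4))/(11 + 361/4 - 76))² = (-455 + (23 - 152 + 361/2)/(101/4))² = (-455 + (4/101)*(103/2))² = (-455 + 206/101)² = (-45749/101)² = 2092971001/10201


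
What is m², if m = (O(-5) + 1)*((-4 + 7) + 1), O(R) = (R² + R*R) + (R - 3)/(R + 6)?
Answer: 29584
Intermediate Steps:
O(R) = 2*R² + (-3 + R)/(6 + R) (O(R) = (R² + R²) + (-3 + R)/(6 + R) = 2*R² + (-3 + R)/(6 + R))
m = 172 (m = ((-3 - 5 + 2*(-5)³ + 12*(-5)²)/(6 - 5) + 1)*((-4 + 7) + 1) = ((-3 - 5 + 2*(-125) + 12*25)/1 + 1)*(3 + 1) = (1*(-3 - 5 - 250 + 300) + 1)*4 = (1*42 + 1)*4 = (42 + 1)*4 = 43*4 = 172)
m² = 172² = 29584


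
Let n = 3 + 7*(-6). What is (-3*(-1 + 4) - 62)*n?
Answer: 2769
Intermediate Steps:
n = -39 (n = 3 - 42 = -39)
(-3*(-1 + 4) - 62)*n = (-3*(-1 + 4) - 62)*(-39) = (-3*3 - 62)*(-39) = (-9 - 62)*(-39) = -71*(-39) = 2769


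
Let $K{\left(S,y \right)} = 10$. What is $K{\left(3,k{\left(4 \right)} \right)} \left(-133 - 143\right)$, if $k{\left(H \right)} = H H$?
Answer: $-2760$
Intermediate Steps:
$k{\left(H \right)} = H^{2}$
$K{\left(3,k{\left(4 \right)} \right)} \left(-133 - 143\right) = 10 \left(-133 - 143\right) = 10 \left(-276\right) = -2760$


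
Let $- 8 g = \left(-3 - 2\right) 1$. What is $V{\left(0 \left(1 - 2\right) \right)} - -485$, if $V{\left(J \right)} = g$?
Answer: $\frac{3885}{8} \approx 485.63$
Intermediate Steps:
$g = \frac{5}{8}$ ($g = - \frac{\left(-3 - 2\right) 1}{8} = - \frac{\left(-5\right) 1}{8} = \left(- \frac{1}{8}\right) \left(-5\right) = \frac{5}{8} \approx 0.625$)
$V{\left(J \right)} = \frac{5}{8}$
$V{\left(0 \left(1 - 2\right) \right)} - -485 = \frac{5}{8} - -485 = \frac{5}{8} + 485 = \frac{3885}{8}$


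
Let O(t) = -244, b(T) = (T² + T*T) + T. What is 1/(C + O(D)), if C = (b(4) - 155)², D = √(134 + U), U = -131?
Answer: 1/13917 ≈ 7.1855e-5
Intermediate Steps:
b(T) = T + 2*T² (b(T) = (T² + T²) + T = 2*T² + T = T + 2*T²)
D = √3 (D = √(134 - 131) = √3 ≈ 1.7320)
C = 14161 (C = (4*(1 + 2*4) - 155)² = (4*(1 + 8) - 155)² = (4*9 - 155)² = (36 - 155)² = (-119)² = 14161)
1/(C + O(D)) = 1/(14161 - 244) = 1/13917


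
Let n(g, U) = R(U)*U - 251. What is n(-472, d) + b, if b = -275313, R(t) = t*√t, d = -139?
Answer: -275564 + 19321*I*√139 ≈ -2.7556e+5 + 2.2779e+5*I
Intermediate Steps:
R(t) = t^(3/2)
n(g, U) = -251 + U^(5/2) (n(g, U) = U^(3/2)*U - 251 = U^(5/2) - 251 = -251 + U^(5/2))
n(-472, d) + b = (-251 + (-139)^(5/2)) - 275313 = (-251 + 19321*I*√139) - 275313 = -275564 + 19321*I*√139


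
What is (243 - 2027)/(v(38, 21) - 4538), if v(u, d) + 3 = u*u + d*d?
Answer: 223/332 ≈ 0.67169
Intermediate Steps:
v(u, d) = -3 + d² + u² (v(u, d) = -3 + (u*u + d*d) = -3 + (u² + d²) = -3 + (d² + u²) = -3 + d² + u²)
(243 - 2027)/(v(38, 21) - 4538) = (243 - 2027)/((-3 + 21² + 38²) - 4538) = -1784/((-3 + 441 + 1444) - 4538) = -1784/(1882 - 4538) = -1784/(-2656) = -1784*(-1/2656) = 223/332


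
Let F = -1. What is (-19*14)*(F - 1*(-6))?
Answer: -1330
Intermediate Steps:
(-19*14)*(F - 1*(-6)) = (-19*14)*(-1 - 1*(-6)) = -266*(-1 + 6) = -266*5 = -1330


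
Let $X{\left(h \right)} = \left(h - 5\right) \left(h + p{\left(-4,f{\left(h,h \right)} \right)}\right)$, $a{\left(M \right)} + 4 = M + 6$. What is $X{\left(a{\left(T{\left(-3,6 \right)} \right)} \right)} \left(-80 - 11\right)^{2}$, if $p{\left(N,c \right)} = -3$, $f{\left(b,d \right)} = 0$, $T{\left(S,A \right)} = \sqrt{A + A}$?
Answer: $124215 - 66248 \sqrt{3} \approx 9470.1$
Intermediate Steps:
$T{\left(S,A \right)} = \sqrt{2} \sqrt{A}$ ($T{\left(S,A \right)} = \sqrt{2 A} = \sqrt{2} \sqrt{A}$)
$a{\left(M \right)} = 2 + M$ ($a{\left(M \right)} = -4 + \left(M + 6\right) = -4 + \left(6 + M\right) = 2 + M$)
$X{\left(h \right)} = \left(-5 + h\right) \left(-3 + h\right)$ ($X{\left(h \right)} = \left(h - 5\right) \left(h - 3\right) = \left(-5 + h\right) \left(-3 + h\right)$)
$X{\left(a{\left(T{\left(-3,6 \right)} \right)} \right)} \left(-80 - 11\right)^{2} = \left(15 + \left(2 + \sqrt{2} \sqrt{6}\right)^{2} - 8 \left(2 + \sqrt{2} \sqrt{6}\right)\right) \left(-80 - 11\right)^{2} = \left(15 + \left(2 + 2 \sqrt{3}\right)^{2} - 8 \left(2 + 2 \sqrt{3}\right)\right) \left(-91\right)^{2} = \left(15 + \left(2 + 2 \sqrt{3}\right)^{2} - \left(16 + 16 \sqrt{3}\right)\right) 8281 = \left(-1 + \left(2 + 2 \sqrt{3}\right)^{2} - 16 \sqrt{3}\right) 8281 = -8281 - 132496 \sqrt{3} + 8281 \left(2 + 2 \sqrt{3}\right)^{2}$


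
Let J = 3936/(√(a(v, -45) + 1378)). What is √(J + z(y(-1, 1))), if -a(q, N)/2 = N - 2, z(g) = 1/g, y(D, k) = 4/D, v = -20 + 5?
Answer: √(-529 + 45264*√23)/46 ≈ 10.116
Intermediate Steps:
v = -15
a(q, N) = 4 - 2*N (a(q, N) = -2*(N - 2) = -2*(-2 + N) = 4 - 2*N)
J = 492*√23/23 (J = 3936/(√((4 - 2*(-45)) + 1378)) = 3936/(√((4 + 90) + 1378)) = 3936/(√(94 + 1378)) = 3936/(√1472) = 3936/((8*√23)) = 3936*(√23/184) = 492*√23/23 ≈ 102.59)
√(J + z(y(-1, 1))) = √(492*√23/23 + 1/(4/(-1))) = √(492*√23/23 + 1/(4*(-1))) = √(492*√23/23 + 1/(-4)) = √(492*√23/23 - ¼) = √(-¼ + 492*√23/23)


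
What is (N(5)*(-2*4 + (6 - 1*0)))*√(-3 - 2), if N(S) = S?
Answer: -10*I*√5 ≈ -22.361*I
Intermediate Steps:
(N(5)*(-2*4 + (6 - 1*0)))*√(-3 - 2) = (5*(-2*4 + (6 - 1*0)))*√(-3 - 2) = (5*(-8 + (6 + 0)))*√(-5) = (5*(-8 + 6))*(I*√5) = (5*(-2))*(I*√5) = -10*I*√5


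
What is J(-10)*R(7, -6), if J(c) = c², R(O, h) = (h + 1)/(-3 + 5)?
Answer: -250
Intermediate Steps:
R(O, h) = ½ + h/2 (R(O, h) = (1 + h)/2 = (1 + h)*(½) = ½ + h/2)
J(-10)*R(7, -6) = (-10)²*(½ + (½)*(-6)) = 100*(½ - 3) = 100*(-5/2) = -250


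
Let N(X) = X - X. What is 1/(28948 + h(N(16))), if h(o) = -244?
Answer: 1/28704 ≈ 3.4838e-5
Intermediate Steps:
N(X) = 0
1/(28948 + h(N(16))) = 1/(28948 - 244) = 1/28704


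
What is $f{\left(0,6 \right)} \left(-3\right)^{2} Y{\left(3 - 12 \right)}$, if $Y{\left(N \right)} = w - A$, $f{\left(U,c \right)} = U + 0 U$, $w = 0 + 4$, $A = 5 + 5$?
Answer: $0$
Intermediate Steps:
$A = 10$
$w = 4$
$f{\left(U,c \right)} = U$ ($f{\left(U,c \right)} = U + 0 = U$)
$Y{\left(N \right)} = -6$ ($Y{\left(N \right)} = 4 - 10 = -6$)
$f{\left(0,6 \right)} \left(-3\right)^{2} Y{\left(3 - 12 \right)} = 0 \left(-3\right)^{2} \left(-6\right) = 0 \cdot 9 \left(-6\right) = 0 \left(-6\right) = 0$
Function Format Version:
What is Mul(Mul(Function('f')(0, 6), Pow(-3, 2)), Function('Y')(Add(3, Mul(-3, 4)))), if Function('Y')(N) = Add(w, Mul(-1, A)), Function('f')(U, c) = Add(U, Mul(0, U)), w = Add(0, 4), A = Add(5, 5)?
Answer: 0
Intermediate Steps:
A = 10
w = 4
Function('f')(U, c) = U (Function('f')(U, c) = Add(U, 0) = U)
Function('Y')(N) = -6 (Function('Y')(N) = Add(4, Mul(-1, 10)) = Add(4, -10) = -6)
Mul(Mul(Function('f')(0, 6), Pow(-3, 2)), Function('Y')(Add(3, Mul(-3, 4)))) = Mul(Mul(0, Pow(-3, 2)), -6) = Mul(Mul(0, 9), -6) = Mul(0, -6) = 0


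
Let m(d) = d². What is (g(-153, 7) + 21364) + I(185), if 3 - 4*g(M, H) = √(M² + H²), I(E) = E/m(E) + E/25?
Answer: 3163079/148 - √23458/4 ≈ 21334.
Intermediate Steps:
I(E) = 1/E + E/25 (I(E) = E/(E²) + E/25 = E/E² + E*(1/25) = 1/E + E/25)
g(M, H) = ¾ - √(H² + M²)/4 (g(M, H) = ¾ - √(M² + H²)/4 = ¾ - √(H² + M²)/4)
(g(-153, 7) + 21364) + I(185) = ((¾ - √(7² + (-153)²)/4) + 21364) + (1/185 + (1/25)*185) = ((¾ - √(49 + 23409)/4) + 21364) + (1/185 + 37/5) = ((¾ - √23458/4) + 21364) + 274/37 = (85459/4 - √23458/4) + 274/37 = 3163079/148 - √23458/4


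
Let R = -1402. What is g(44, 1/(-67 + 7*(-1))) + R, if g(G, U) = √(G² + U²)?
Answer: -1402 + √10601537/74 ≈ -1358.0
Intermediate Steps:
g(44, 1/(-67 + 7*(-1))) + R = √(44² + (1/(-67 + 7*(-1)))²) - 1402 = √(1936 + (1/(-67 - 7))²) - 1402 = √(1936 + (1/(-74))²) - 1402 = √(1936 + (-1/74)²) - 1402 = √(1936 + 1/5476) - 1402 = √(10601537/5476) - 1402 = √10601537/74 - 1402 = -1402 + √10601537/74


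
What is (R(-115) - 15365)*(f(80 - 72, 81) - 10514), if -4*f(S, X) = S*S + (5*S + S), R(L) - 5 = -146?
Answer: 163464252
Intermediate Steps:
R(L) = -141 (R(L) = 5 - 146 = -141)
f(S, X) = -3*S/2 - S²/4 (f(S, X) = -(S*S + (5*S + S))/4 = -(S² + 6*S)/4 = -3*S/2 - S²/4)
(R(-115) - 15365)*(f(80 - 72, 81) - 10514) = (-141 - 15365)*(-(80 - 72)*(6 + (80 - 72))/4 - 10514) = -15506*(-¼*8*(6 + 8) - 10514) = -15506*(-¼*8*14 - 10514) = -15506*(-28 - 10514) = -15506*(-10542) = 163464252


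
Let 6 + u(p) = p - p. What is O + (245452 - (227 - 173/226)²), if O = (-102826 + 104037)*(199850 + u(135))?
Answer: 12370880658095/51076 ≈ 2.4221e+8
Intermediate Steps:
u(p) = -6 (u(p) = -6 + (p - p) = -6 + 0 = -6)
O = 242011084 (O = (-102826 + 104037)*(199850 - 6) = 1211*199844 = 242011084)
O + (245452 - (227 - 173/226)²) = 242011084 + (245452 - (227 - 173/226)²) = 242011084 + (245452 - (51129/226)²) = 242011084 + (245452 - 1*2614174641/51076) = 242011084 + (245452 - 2614174641/51076) = 242011084 + 9922531711/51076 = 12370880658095/51076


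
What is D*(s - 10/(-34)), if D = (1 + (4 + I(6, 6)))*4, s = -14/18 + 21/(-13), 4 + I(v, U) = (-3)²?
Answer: -167000/1989 ≈ -83.962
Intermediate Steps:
I(v, U) = 5 (I(v, U) = -4 + (-3)² = -4 + 9 = 5)
s = -280/117 (s = -14*1/18 + 21*(-1/13) = -7/9 - 21/13 = -280/117 ≈ -2.3932)
D = 40 (D = (1 + (4 + 5))*4 = (1 + 9)*4 = 10*4 = 40)
D*(s - 10/(-34)) = 40*(-280/117 - 10/(-34)) = 40*(-280/117 - 10*(-1/34)) = 40*(-280/117 + 5/17) = 40*(-4175/1989) = -167000/1989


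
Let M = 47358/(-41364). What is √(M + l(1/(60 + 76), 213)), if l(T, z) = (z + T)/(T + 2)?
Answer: 47*√2078005566/209118 ≈ 10.245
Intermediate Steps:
l(T, z) = (T + z)/(2 + T)
M = -877/766 (M = 47358*(-1/41364) = -877/766 ≈ -1.1449)
√(M + l(1/(60 + 76), 213)) = √(-877/766 + (1/(60 + 76) + 213)/(2 + 1/(60 + 76))) = √(-877/766 + (1/136 + 213)/(2 + 1/136)) = √(-877/766 + (28969/136)/(273/136)) = √(-877/766 + (136/273)*(28969/136)) = √(-877/766 + 28969/273) = √(21950833/209118) = 47*√2078005566/209118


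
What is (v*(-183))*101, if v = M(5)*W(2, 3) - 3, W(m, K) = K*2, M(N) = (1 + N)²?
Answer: -3936879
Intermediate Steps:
W(m, K) = 2*K
v = 213 (v = (1 + 5)²*(2*3) - 3 = 6²*6 - 3 = 36*6 - 3 = 216 - 3 = 213)
(v*(-183))*101 = (213*(-183))*101 = -38979*101 = -3936879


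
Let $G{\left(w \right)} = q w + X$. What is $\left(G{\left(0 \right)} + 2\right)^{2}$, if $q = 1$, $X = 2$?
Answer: $16$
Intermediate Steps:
$G{\left(w \right)} = 2 + w$ ($G{\left(w \right)} = 1 w + 2 = w + 2 = 2 + w$)
$\left(G{\left(0 \right)} + 2\right)^{2} = \left(\left(2 + 0\right) + 2\right)^{2} = \left(2 + 2\right)^{2} = 4^{2} = 16$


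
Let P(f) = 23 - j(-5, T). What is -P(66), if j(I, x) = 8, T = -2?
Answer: -15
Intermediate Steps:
P(f) = 15 (P(f) = 23 - 1*8 = 23 - 8 = 15)
-P(66) = -1*15 = -15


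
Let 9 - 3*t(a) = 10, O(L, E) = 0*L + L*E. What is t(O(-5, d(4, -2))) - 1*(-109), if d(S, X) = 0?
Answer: 326/3 ≈ 108.67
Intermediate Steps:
O(L, E) = E*L (O(L, E) = 0 + E*L = E*L)
t(a) = -⅓ (t(a) = 3 - ⅓*10 = 3 - 10/3 = -⅓)
t(O(-5, d(4, -2))) - 1*(-109) = -⅓ - 1*(-109) = -⅓ + 109 = 326/3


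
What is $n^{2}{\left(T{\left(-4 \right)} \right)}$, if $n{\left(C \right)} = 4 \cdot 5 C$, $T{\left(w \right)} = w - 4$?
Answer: $25600$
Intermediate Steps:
$T{\left(w \right)} = -4 + w$ ($T{\left(w \right)} = w - 4 = -4 + w$)
$n{\left(C \right)} = 20 C$
$n^{2}{\left(T{\left(-4 \right)} \right)} = \left(20 \left(-4 - 4\right)\right)^{2} = \left(20 \left(-8\right)\right)^{2} = \left(-160\right)^{2} = 25600$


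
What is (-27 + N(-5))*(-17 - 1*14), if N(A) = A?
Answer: 992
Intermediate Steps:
(-27 + N(-5))*(-17 - 1*14) = (-27 - 5)*(-17 - 1*14) = -32*(-17 - 14) = -32*(-31) = 992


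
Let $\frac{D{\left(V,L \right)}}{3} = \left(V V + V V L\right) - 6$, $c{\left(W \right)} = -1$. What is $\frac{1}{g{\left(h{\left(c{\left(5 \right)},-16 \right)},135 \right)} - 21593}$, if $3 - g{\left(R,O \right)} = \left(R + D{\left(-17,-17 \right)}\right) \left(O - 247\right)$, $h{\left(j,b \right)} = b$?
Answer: $- \frac{1}{1579062} \approx -6.3329 \cdot 10^{-7}$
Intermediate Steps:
$D{\left(V,L \right)} = -18 + 3 V^{2} + 3 L V^{2}$ ($D{\left(V,L \right)} = 3 \left(\left(V V + V V L\right) - 6\right) = 3 \left(\left(V^{2} + V^{2} L\right) - 6\right) = 3 \left(\left(V^{2} + L V^{2}\right) - 6\right) = 3 \left(-6 + V^{2} + L V^{2}\right) = -18 + 3 V^{2} + 3 L V^{2}$)
$g{\left(R,O \right)} = 3 - \left(-13890 + R\right) \left(-247 + O\right)$ ($g{\left(R,O \right)} = 3 - \left(R + \left(-18 + 3 \left(-17\right)^{2} + 3 \left(-17\right) \left(-17\right)^{2}\right)\right) \left(O - 247\right) = 3 - \left(R + \left(-18 + 3 \cdot 289 + 3 \left(-17\right) 289\right)\right) \left(-247 + O\right) = 3 - \left(R - 13890\right) \left(-247 + O\right) = 3 - \left(-13890 + R\right) \left(-247 + O\right)$)
$\frac{1}{g{\left(h{\left(c{\left(5 \right)},-16 \right)},135 \right)} - 21593} = \frac{1}{\left(-3430827 + 247 \left(-16\right) + 13890 \cdot 135 - 135 \left(-16\right)\right) - 21593} = \frac{1}{\left(-3430827 - 3952 + 1875150 + 2160\right) - 21593} = \frac{1}{-1557469 - 21593} = \frac{1}{-1579062} = - \frac{1}{1579062}$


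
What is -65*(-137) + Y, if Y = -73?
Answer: 8832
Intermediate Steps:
-65*(-137) + Y = -65*(-137) - 73 = 8905 - 73 = 8832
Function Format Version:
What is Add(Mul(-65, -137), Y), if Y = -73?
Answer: 8832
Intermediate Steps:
Add(Mul(-65, -137), Y) = Add(Mul(-65, -137), -73) = Add(8905, -73) = 8832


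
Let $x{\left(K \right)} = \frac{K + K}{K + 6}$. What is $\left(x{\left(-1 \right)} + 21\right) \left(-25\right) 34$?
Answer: $-17510$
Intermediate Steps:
$x{\left(K \right)} = \frac{2 K}{6 + K}$
$\left(x{\left(-1 \right)} + 21\right) \left(-25\right) 34 = \left(2 \left(-1\right) \frac{1}{6 - 1} + 21\right) \left(-25\right) 34 = \left(2 \left(-1\right) \frac{1}{5} + 21\right) \left(-25\right) 34 = \left(- \frac{2}{5} + 21\right) \left(-25\right) 34 = \frac{103}{5} \left(-25\right) 34 = \left(-515\right) 34 = -17510$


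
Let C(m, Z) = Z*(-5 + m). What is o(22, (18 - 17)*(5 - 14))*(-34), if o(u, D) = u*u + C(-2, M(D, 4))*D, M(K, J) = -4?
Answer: -7888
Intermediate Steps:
o(u, D) = u² + 28*D (o(u, D) = u*u + (-4*(-5 - 2))*D = u² + (-4*(-7))*D = u² + 28*D)
o(22, (18 - 17)*(5 - 14))*(-34) = (22² + 28*((18 - 17)*(5 - 14)))*(-34) = (484 + 28*(1*(-9)))*(-34) = (484 + 28*(-9))*(-34) = (484 - 252)*(-34) = 232*(-34) = -7888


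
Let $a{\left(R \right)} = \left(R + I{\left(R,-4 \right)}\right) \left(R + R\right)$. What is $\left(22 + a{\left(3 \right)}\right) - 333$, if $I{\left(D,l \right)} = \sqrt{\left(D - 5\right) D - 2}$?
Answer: $-293 + 12 i \sqrt{2} \approx -293.0 + 16.971 i$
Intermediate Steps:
$I{\left(D,l \right)} = \sqrt{-2 + D \left(-5 + D\right)}$ ($I{\left(D,l \right)} = \sqrt{\left(-5 + D\right) D - 2} = \sqrt{D \left(-5 + D\right) - 2} = \sqrt{-2 + D \left(-5 + D\right)}$)
$a{\left(R \right)} = 2 R \left(R + \sqrt{-2 + R^{2} - 5 R}\right)$ ($a{\left(R \right)} = \left(R + \sqrt{-2 + R^{2} - 5 R}\right) \left(R + R\right) = \left(R + \sqrt{-2 + R^{2} - 5 R}\right) 2 R = 2 R \left(R + \sqrt{-2 + R^{2} - 5 R}\right)$)
$\left(22 + a{\left(3 \right)}\right) - 333 = \left(22 + 2 \cdot 3 \left(3 + \sqrt{-2 + 3^{2} - 15}\right)\right) - 333 = \left(22 + 2 \cdot 3 \left(3 + \sqrt{-2 + 9 - 15}\right)\right) - 333 = \left(22 + 2 \cdot 3 \left(3 + \sqrt{-8}\right)\right) - 333 = \left(22 + 2 \cdot 3 \left(3 + 2 i \sqrt{2}\right)\right) - 333 = \left(22 + \left(18 + 12 i \sqrt{2}\right)\right) - 333 = \left(40 + 12 i \sqrt{2}\right) - 333 = -293 + 12 i \sqrt{2}$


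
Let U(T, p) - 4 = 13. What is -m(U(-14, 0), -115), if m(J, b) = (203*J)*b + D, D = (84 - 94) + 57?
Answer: 396818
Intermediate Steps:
D = 47 (D = -10 + 57 = 47)
U(T, p) = 17 (U(T, p) = 4 + 13 = 17)
m(J, b) = 47 + 203*J*b (m(J, b) = (203*J)*b + 47 = 203*J*b + 47 = 47 + 203*J*b)
-m(U(-14, 0), -115) = -(47 + 203*17*(-115)) = -(47 - 396865) = -1*(-396818) = 396818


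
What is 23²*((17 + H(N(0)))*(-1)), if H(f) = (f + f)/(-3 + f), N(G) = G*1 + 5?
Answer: -11638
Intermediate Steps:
N(G) = 5 + G (N(G) = G + 5 = 5 + G)
H(f) = 2*f/(-3 + f) (H(f) = (2*f)/(-3 + f) = 2*f/(-3 + f))
23²*((17 + H(N(0)))*(-1)) = 23²*((17 + 2*(5 + 0)/(-3 + (5 + 0)))*(-1)) = 529*((17 + 2*5/(-3 + 5))*(-1)) = 529*((17 + 2*5/2)*(-1)) = 529*((17 + 2*5*(½))*(-1)) = 529*((17 + 5)*(-1)) = 529*(22*(-1)) = 529*(-22) = -11638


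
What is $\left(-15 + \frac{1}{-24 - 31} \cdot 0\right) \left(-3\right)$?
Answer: $45$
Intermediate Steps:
$\left(-15 + \frac{1}{-24 - 31} \cdot 0\right) \left(-3\right) = \left(-15 + \frac{1}{-55} \cdot 0\right) \left(-3\right) = \left(-15 - 0\right) \left(-3\right) = \left(-15 + 0\right) \left(-3\right) = \left(-15\right) \left(-3\right) = 45$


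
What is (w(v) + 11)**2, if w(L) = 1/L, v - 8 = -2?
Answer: 4489/36 ≈ 124.69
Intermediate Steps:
v = 6 (v = 8 - 2 = 6)
w(L) = 1/L
(w(v) + 11)**2 = (1/6 + 11)**2 = (67/6)**2 = 4489/36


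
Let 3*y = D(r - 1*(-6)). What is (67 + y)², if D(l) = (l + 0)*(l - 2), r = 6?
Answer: 11449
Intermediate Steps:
D(l) = l*(-2 + l)
y = 40 (y = ((6 - 1*(-6))*(-2 + (6 - 1*(-6))))/3 = ((6 + 6)*(-2 + (6 + 6)))/3 = (12*(-2 + 12))/3 = (12*10)/3 = (⅓)*120 = 40)
(67 + y)² = (67 + 40)² = 107² = 11449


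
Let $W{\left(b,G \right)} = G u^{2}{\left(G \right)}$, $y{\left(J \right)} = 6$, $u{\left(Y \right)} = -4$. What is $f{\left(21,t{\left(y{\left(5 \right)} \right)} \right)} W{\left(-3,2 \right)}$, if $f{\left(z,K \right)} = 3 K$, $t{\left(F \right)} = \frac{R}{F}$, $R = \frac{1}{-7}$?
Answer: $- \frac{16}{7} \approx -2.2857$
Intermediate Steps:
$R = - \frac{1}{7} \approx -0.14286$
$W{\left(b,G \right)} = 16 G$ ($W{\left(b,G \right)} = G \left(-4\right)^{2} = G 16 = 16 G$)
$t{\left(F \right)} = - \frac{1}{7 F}$
$f{\left(21,t{\left(y{\left(5 \right)} \right)} \right)} W{\left(-3,2 \right)} = 3 \left(- \frac{1}{7 \cdot 6}\right) 16 \cdot 2 = 3 \left(\left(- \frac{1}{7}\right) \frac{1}{6}\right) 32 = 3 \left(- \frac{1}{42}\right) 32 = \left(- \frac{1}{14}\right) 32 = - \frac{16}{7}$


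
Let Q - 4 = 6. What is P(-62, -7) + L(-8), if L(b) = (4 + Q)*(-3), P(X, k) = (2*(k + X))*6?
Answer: -870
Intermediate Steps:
Q = 10 (Q = 4 + 6 = 10)
P(X, k) = 12*X + 12*k (P(X, k) = (2*(X + k))*6 = (2*X + 2*k)*6 = 12*X + 12*k)
L(b) = -42 (L(b) = (4 + 10)*(-3) = 14*(-3) = -42)
P(-62, -7) + L(-8) = (12*(-62) + 12*(-7)) - 42 = (-744 - 84) - 42 = -828 - 42 = -870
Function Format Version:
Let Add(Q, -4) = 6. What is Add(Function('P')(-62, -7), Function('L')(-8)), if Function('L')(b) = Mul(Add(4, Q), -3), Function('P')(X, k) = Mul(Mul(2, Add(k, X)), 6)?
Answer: -870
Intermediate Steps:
Q = 10 (Q = Add(4, 6) = 10)
Function('P')(X, k) = Add(Mul(12, X), Mul(12, k)) (Function('P')(X, k) = Mul(Mul(2, Add(X, k)), 6) = Mul(Add(Mul(2, X), Mul(2, k)), 6) = Add(Mul(12, X), Mul(12, k)))
Function('L')(b) = -42 (Function('L')(b) = Mul(Add(4, 10), -3) = Mul(14, -3) = -42)
Add(Function('P')(-62, -7), Function('L')(-8)) = Add(Add(Mul(12, -62), Mul(12, -7)), -42) = Add(Add(-744, -84), -42) = Add(-828, -42) = -870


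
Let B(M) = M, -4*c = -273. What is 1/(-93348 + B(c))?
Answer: -4/373119 ≈ -1.0720e-5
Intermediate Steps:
c = 273/4 (c = -¼*(-273) = 273/4 ≈ 68.250)
1/(-93348 + B(c)) = 1/(-93348 + 273/4) = 1/(-373119/4) = -4/373119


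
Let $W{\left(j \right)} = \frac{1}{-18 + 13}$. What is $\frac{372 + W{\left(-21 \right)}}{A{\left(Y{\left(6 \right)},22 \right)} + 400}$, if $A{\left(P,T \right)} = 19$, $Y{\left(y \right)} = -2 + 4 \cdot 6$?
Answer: $\frac{1859}{2095} \approx 0.88735$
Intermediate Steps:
$Y{\left(y \right)} = 22$ ($Y{\left(y \right)} = -2 + 24 = 22$)
$W{\left(j \right)} = - \frac{1}{5}$ ($W{\left(j \right)} = \frac{1}{-5} = - \frac{1}{5}$)
$\frac{372 + W{\left(-21 \right)}}{A{\left(Y{\left(6 \right)},22 \right)} + 400} = \frac{372 - \frac{1}{5}}{19 + 400} = \frac{1859}{5 \cdot 419} = \frac{1859}{5} \cdot \frac{1}{419} = \frac{1859}{2095}$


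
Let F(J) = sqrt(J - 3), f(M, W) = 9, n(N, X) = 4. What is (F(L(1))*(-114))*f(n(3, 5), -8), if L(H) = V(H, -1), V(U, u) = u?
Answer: -2052*I ≈ -2052.0*I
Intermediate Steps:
L(H) = -1
F(J) = sqrt(-3 + J)
(F(L(1))*(-114))*f(n(3, 5), -8) = (sqrt(-3 - 1)*(-114))*9 = (sqrt(-4)*(-114))*9 = ((2*I)*(-114))*9 = -228*I*9 = -2052*I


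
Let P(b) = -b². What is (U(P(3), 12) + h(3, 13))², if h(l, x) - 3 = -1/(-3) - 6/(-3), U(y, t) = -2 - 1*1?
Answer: 49/9 ≈ 5.4444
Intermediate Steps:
U(y, t) = -3 (U(y, t) = -2 - 1 = -3)
h(l, x) = 16/3 (h(l, x) = 3 + (-1/(-3) - 6/(-3)) = 3 + (-1*(-⅓) - 6*(-⅓)) = 3 + (⅓ + 2) = 3 + 7/3 = 16/3)
(U(P(3), 12) + h(3, 13))² = (-3 + 16/3)² = (7/3)² = 49/9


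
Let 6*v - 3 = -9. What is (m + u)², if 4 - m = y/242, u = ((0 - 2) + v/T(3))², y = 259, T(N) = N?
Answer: 332661121/4743684 ≈ 70.127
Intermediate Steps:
v = -1 (v = ½ + (⅙)*(-9) = ½ - 3/2 = -1)
u = 49/9 (u = ((0 - 2) - 1/3)² = (-2 - 1*⅓)² = (-2 - ⅓)² = (-7/3)² = 49/9 ≈ 5.4444)
m = 709/242 (m = 4 - 259/242 = 709/242 ≈ 2.9298)
(m + u)² = (709/242 + 49/9)² = (18239/2178)² = 332661121/4743684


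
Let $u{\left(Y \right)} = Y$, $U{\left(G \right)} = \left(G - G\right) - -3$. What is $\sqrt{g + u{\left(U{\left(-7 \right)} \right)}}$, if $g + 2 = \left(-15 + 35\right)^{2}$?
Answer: $\sqrt{401} \approx 20.025$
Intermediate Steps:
$U{\left(G \right)} = 3$ ($U{\left(G \right)} = 0 + 3 = 3$)
$g = 398$ ($g = -2 + \left(-15 + 35\right)^{2} = -2 + 20^{2} = -2 + 400 = 398$)
$\sqrt{g + u{\left(U{\left(-7 \right)} \right)}} = \sqrt{398 + 3} = \sqrt{401}$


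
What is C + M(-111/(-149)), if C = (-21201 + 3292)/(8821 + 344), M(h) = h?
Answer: -1651126/1365585 ≈ -1.2091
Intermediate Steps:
C = -17909/9165 ≈ -1.9541
C + M(-111/(-149)) = -17909/9165 - 111/(-149) = -17909/9165 - 111*(-1/149) = -17909/9165 + 111/149 = -1651126/1365585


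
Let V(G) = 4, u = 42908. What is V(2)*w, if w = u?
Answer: 171632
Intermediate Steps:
w = 42908
V(2)*w = 4*42908 = 171632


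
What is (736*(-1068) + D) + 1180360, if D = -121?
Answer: 394191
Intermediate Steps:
(736*(-1068) + D) + 1180360 = (736*(-1068) - 121) + 1180360 = (-786048 - 121) + 1180360 = -786169 + 1180360 = 394191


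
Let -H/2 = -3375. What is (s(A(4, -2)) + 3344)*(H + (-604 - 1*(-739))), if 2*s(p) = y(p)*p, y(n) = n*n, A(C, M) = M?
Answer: 22995900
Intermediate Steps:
y(n) = n**2
s(p) = p**3/2 (s(p) = (p**2*p)/2 = p**3/2)
H = 6750 (H = -2*(-3375) = 6750)
(s(A(4, -2)) + 3344)*(H + (-604 - 1*(-739))) = ((1/2)*(-2)**3 + 3344)*(6750 + (-604 - 1*(-739))) = ((1/2)*(-8) + 3344)*(6750 + (-604 + 739)) = (-4 + 3344)*(6750 + 135) = 3340*6885 = 22995900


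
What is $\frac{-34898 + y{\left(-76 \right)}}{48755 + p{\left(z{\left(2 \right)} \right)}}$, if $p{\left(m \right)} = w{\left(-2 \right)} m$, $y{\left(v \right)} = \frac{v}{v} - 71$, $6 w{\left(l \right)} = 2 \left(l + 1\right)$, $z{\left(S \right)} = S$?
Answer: $- \frac{104904}{146263} \approx -0.71723$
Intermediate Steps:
$w{\left(l \right)} = \frac{1}{3} + \frac{l}{3}$ ($w{\left(l \right)} = \frac{2 \left(l + 1\right)}{6} = \frac{2 \left(1 + l\right)}{6} = \frac{2 + 2 l}{6} = \frac{1}{3} + \frac{l}{3}$)
$y{\left(v \right)} = -70$ ($y{\left(v \right)} = 1 - 71 = -70$)
$p{\left(m \right)} = - \frac{m}{3}$ ($p{\left(m \right)} = \left(\frac{1}{3} + \frac{1}{3} \left(-2\right)\right) m = \left(\frac{1}{3} - \frac{2}{3}\right) m = - \frac{m}{3}$)
$\frac{-34898 + y{\left(-76 \right)}}{48755 + p{\left(z{\left(2 \right)} \right)}} = \frac{-34898 - 70}{48755 - \frac{2}{3}} = - \frac{34968}{48755 - \frac{2}{3}} = - \frac{34968}{\frac{146263}{3}} = \left(-34968\right) \frac{3}{146263} = - \frac{104904}{146263}$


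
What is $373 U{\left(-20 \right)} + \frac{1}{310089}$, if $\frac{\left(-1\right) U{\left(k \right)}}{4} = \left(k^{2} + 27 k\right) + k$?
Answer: $\frac{74024446081}{310089} \approx 2.3872 \cdot 10^{5}$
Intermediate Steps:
$U{\left(k \right)} = - 112 k - 4 k^{2}$ ($U{\left(k \right)} = - 4 \left(\left(k^{2} + 27 k\right) + k\right) = - 4 \left(k^{2} + 28 k\right) = - 112 k - 4 k^{2}$)
$373 U{\left(-20 \right)} + \frac{1}{310089} = 373 \left(\left(-4\right) \left(-20\right) \left(28 - 20\right)\right) + \frac{1}{310089} = 373 \left(\left(-4\right) \left(-20\right) 8\right) + \frac{1}{310089} = 373 \cdot 640 + \frac{1}{310089} = 238720 + \frac{1}{310089} = \frac{74024446081}{310089}$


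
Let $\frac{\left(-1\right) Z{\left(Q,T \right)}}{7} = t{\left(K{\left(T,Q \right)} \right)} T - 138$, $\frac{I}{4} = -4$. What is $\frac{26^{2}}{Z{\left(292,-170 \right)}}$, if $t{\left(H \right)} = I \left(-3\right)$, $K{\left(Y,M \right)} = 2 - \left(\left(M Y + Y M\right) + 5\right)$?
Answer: $\frac{338}{29043} \approx 0.011638$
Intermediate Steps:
$I = -16$ ($I = 4 \left(-4\right) = -16$)
$K{\left(Y,M \right)} = -3 - 2 M Y$ ($K{\left(Y,M \right)} = 2 - \left(\left(M Y + M Y\right) + 5\right) = 2 - \left(2 M Y + 5\right) = 2 - \left(5 + 2 M Y\right) = -3 - 2 M Y$)
$t{\left(H \right)} = 48$ ($t{\left(H \right)} = \left(-16\right) \left(-3\right) = 48$)
$Z{\left(Q,T \right)} = 966 - 336 T$ ($Z{\left(Q,T \right)} = - 7 \left(48 T - 138\right) = - 7 \left(-138 + 48 T\right) = 966 - 336 T$)
$\frac{26^{2}}{Z{\left(292,-170 \right)}} = \frac{26^{2}}{966 - -57120} = \frac{676}{966 + 57120} = \frac{676}{58086} = 676 \cdot \frac{1}{58086} = \frac{338}{29043}$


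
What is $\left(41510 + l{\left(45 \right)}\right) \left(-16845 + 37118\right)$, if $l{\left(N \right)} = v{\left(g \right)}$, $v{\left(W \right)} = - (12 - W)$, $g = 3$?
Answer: $841349773$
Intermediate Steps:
$v{\left(W \right)} = -12 + W$
$l{\left(N \right)} = -9$ ($l{\left(N \right)} = -12 + 3 = -9$)
$\left(41510 + l{\left(45 \right)}\right) \left(-16845 + 37118\right) = \left(41510 - 9\right) \left(-16845 + 37118\right) = 41501 \cdot 20273 = 841349773$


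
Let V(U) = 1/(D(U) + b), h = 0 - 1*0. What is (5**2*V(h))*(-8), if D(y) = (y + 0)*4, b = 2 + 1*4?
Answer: -100/3 ≈ -33.333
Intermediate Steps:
b = 6 (b = 2 + 4 = 6)
h = 0 (h = 0 + 0 = 0)
D(y) = 4*y (D(y) = y*4 = 4*y)
V(U) = 1/(6 + 4*U) (V(U) = 1/(4*U + 6) = 1/(6 + 4*U))
(5**2*V(h))*(-8) = (5**2*(1/(2*(3 + 2*0))))*(-8) = (25*(1/(2*(3 + 0))))*(-8) = (25*((1/2)/3))*(-8) = (25*((1/2)*(1/3)))*(-8) = (25*(1/6))*(-8) = (25/6)*(-8) = -100/3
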